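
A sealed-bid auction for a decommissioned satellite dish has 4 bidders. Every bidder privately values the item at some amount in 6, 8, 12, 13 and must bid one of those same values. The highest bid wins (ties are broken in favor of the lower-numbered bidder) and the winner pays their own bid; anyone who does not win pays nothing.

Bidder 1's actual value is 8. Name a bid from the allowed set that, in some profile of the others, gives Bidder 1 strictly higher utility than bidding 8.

Suppose Bidder 2 bids 6, Bidder 3 bids 6 and Bidder 4 bids 6.
Bid 8: wins, pays 8, utility 8 - 8 = 0.
Bid 6: wins, pays 6, utility 8 - 6 = 2.
So bidding 6 beats truth here (2 > 0).

6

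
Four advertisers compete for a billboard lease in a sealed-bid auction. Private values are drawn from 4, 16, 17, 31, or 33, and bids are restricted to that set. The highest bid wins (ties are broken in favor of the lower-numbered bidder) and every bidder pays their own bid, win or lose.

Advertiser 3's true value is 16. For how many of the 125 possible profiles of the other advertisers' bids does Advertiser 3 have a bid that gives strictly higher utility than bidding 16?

Others bid (4, 4, 17): truth gives -16; bid 17 gives -1 > -16. Violating.
Others bid (4, 4, 31): truth gives -16; bid 4 gives -4 > -16. Violating.
Others bid (4, 4, 33): truth gives -16; bid 4 gives -4 > -16. Violating.
Others bid (4, 16, 4): truth gives -16; bid 17 gives -1 > -16. Violating.
Others bid (4, 4, 4): truth gives 0; no alternative beats it.
Others bid (4, 4, 16): truth gives 0; no alternative beats it.
(Checking all 125 profiles: 123 have a profitable deviation, 2 do not.)

123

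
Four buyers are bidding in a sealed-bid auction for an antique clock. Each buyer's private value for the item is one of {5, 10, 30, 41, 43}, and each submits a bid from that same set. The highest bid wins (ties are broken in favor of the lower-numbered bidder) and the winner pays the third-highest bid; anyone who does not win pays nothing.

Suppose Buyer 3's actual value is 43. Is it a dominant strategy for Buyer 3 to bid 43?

Check each profile of the others' bids and compare truth against every alternative bid.
Others bid (5, 5, 43): truth gives 38, best alternative gives 0.
Others bid (5, 41, 5): truth gives 38, best alternative gives 0.
Others bid (41, 5, 5): truth gives 38, best alternative gives 0.
Others bid (5, 10, 43): truth gives 33, best alternative gives 0.
Others bid (5, 41, 10): truth gives 33, best alternative gives 0.
Others bid (10, 5, 43): truth gives 33, best alternative gives 0.
(Remaining 119 profiles checked similarly; truth is weakly best in each.)
In every case the truthful bid is at least as good as any alternative, so it is a dominant strategy.

Yes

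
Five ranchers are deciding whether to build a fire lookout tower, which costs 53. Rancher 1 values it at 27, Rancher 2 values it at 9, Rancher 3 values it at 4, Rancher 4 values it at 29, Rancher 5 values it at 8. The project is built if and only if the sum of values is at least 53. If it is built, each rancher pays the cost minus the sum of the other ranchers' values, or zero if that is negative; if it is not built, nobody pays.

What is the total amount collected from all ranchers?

Total value 77 ≥ cost 53, so it is built.
Rancher 1: others sum to 50; max(0, 53 - 50) = 3.
Rancher 2: others sum to 68; max(0, 53 - 68) = 0.
Rancher 3: others sum to 73; max(0, 53 - 73) = 0.
Rancher 4: others sum to 48; max(0, 53 - 48) = 5.
Rancher 5: others sum to 69; max(0, 53 - 69) = 0.
Total collected = 3 + 0 + 0 + 5 + 0 = 8.

8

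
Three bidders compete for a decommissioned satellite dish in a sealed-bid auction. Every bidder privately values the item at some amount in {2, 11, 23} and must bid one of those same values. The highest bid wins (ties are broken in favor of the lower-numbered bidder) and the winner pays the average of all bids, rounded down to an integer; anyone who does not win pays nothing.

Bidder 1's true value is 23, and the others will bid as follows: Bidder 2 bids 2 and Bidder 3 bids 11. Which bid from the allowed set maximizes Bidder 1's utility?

11

Bid 2: loses, pays 0, utility 0.
Bid 11: wins, pays 8, utility 23 - 8 = 15.
Bid 23: wins, pays 12, utility 23 - 12 = 11.
The best choice is 11 with utility 15.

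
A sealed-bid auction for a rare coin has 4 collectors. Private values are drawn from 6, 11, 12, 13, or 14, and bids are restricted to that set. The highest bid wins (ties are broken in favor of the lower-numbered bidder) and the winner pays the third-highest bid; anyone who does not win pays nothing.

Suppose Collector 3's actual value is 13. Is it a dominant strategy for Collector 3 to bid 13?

No

Consider the case where Collector 1 bids 6, Collector 2 bids 6 and Collector 4 bids 14.
Truthful bid 13: loses, pays 0, utility 0.
Bid 14 instead: wins, pays 6, utility 13 - 6 = 7.
Since 7 > 0, bidding 14 is strictly better here, so truthful bidding is not dominant.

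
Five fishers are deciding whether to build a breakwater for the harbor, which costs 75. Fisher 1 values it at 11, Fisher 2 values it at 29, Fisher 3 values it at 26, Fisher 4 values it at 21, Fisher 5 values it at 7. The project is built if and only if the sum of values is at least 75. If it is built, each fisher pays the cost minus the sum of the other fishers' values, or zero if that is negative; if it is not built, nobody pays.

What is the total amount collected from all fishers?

19

Total value 94 ≥ cost 75, so it is built.
Fisher 1: others sum to 83; max(0, 75 - 83) = 0.
Fisher 2: others sum to 65; max(0, 75 - 65) = 10.
Fisher 3: others sum to 68; max(0, 75 - 68) = 7.
Fisher 4: others sum to 73; max(0, 75 - 73) = 2.
Fisher 5: others sum to 87; max(0, 75 - 87) = 0.
Total collected = 0 + 10 + 7 + 2 + 0 = 19.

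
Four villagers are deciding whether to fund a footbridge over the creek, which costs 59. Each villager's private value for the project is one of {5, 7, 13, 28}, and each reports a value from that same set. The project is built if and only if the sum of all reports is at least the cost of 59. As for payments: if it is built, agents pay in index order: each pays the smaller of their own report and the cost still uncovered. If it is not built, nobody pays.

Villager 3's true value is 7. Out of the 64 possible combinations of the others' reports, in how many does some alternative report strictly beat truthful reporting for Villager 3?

Others report (5, 28, 28): truth gives 0; report 5 gives 2 > 0. Violating.
Others report (7, 28, 28): truth gives 0; report 5 gives 2 > 0. Violating.
Others report (13, 13, 28): truth gives 0; report 5 gives 2 > 0. Violating.
Others report (13, 28, 13): truth gives 0; report 5 gives 2 > 0. Violating.
Others report (5, 5, 5): truth gives 0; no alternative beats it.
Others report (5, 5, 7): truth gives 0; no alternative beats it.
(Checking all 64 profiles: 9 have a profitable deviation, 55 do not.)

9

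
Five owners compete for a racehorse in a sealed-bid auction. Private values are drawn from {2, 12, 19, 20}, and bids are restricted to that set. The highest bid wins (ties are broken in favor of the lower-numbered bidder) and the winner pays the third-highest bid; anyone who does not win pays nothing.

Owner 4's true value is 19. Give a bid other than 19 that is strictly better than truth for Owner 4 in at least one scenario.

20

Suppose Owner 1 bids 2, Owner 2 bids 2, Owner 3 bids 2 and Owner 5 bids 20.
Bid 19: loses, pays 0, utility 0.
Bid 20: wins, pays 2, utility 19 - 2 = 17.
So bidding 20 beats truth here (17 > 0).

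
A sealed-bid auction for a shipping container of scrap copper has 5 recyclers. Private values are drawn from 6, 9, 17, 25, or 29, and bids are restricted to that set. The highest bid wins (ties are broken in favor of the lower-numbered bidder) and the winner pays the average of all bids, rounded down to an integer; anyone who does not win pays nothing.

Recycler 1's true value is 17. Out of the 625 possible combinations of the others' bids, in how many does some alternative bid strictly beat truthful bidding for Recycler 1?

Others bid (6, 6, 6, 6): truth gives 9; bid 6 gives 11 > 9. Violating.
Others bid (6, 6, 6, 9): truth gives 9; bid 9 gives 10 > 9. Violating.
Others bid (6, 6, 6, 25): truth gives 0; bid 25 gives 4 > 0. Violating.
Others bid (6, 6, 6, 29): truth gives 0; bid 29 gives 2 > 0. Violating.
Others bid (6, 6, 6, 17): truth gives 7; no alternative beats it.
Others bid (6, 6, 9, 17): truth gives 6; no alternative beats it.
(Checking all 625 profiles: 112 have a profitable deviation, 513 do not.)

112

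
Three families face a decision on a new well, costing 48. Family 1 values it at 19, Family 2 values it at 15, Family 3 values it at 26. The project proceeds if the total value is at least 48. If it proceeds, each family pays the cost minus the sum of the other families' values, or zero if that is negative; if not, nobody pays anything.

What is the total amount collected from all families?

Total value 60 ≥ cost 48, so it is built.
Family 1: others sum to 41; max(0, 48 - 41) = 7.
Family 2: others sum to 45; max(0, 48 - 45) = 3.
Family 3: others sum to 34; max(0, 48 - 34) = 14.
Total collected = 7 + 3 + 14 = 24.

24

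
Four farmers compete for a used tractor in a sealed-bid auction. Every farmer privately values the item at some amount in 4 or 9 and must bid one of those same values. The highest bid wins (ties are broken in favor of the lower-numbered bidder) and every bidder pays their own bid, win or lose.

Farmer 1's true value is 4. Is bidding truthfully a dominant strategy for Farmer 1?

Yes

Check each profile of the others' bids and compare truth against every alternative bid.
Others bid (4, 4, 4): truth gives 0, best alternative gives -5.
Others bid (4, 4, 9): truth gives -4, best alternative gives -5.
Others bid (4, 9, 4): truth gives -4, best alternative gives -5.
Others bid (4, 9, 9): truth gives -4, best alternative gives -5.
Others bid (9, 4, 4): truth gives -4, best alternative gives -5.
Others bid (9, 4, 9): truth gives -4, best alternative gives -5.
(Remaining 2 profiles checked similarly; truth is weakly best in each.)
In every case the truthful bid is at least as good as any alternative, so it is a dominant strategy.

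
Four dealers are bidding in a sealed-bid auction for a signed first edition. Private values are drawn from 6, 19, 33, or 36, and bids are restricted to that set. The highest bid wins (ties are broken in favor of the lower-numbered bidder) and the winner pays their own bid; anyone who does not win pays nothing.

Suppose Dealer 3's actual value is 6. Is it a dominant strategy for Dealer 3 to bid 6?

Yes

Check each profile of the others' bids and compare truth against every alternative bid.
Others bid (6, 6, 6): truth gives 0, best alternative gives -13.
Others bid (6, 6, 19): truth gives 0, best alternative gives -13.
Others bid (6, 6, 33): truth gives 0, best alternative gives 0.
Others bid (6, 6, 36): truth gives 0, best alternative gives 0.
Others bid (6, 19, 6): truth gives 0, best alternative gives 0.
Others bid (6, 19, 19): truth gives 0, best alternative gives 0.
(Remaining 58 profiles checked similarly; truth is weakly best in each.)
In every case the truthful bid is at least as good as any alternative, so it is a dominant strategy.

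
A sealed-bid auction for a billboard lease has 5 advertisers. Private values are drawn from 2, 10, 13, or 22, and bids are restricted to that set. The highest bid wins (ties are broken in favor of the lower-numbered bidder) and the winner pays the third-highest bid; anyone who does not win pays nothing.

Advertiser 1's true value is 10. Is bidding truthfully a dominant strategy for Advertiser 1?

Consider the case where Advertiser 2 bids 2, Advertiser 3 bids 2, Advertiser 4 bids 2 and Advertiser 5 bids 13.
Truthful bid 10: loses, pays 0, utility 0.
Bid 13 instead: wins, pays 2, utility 10 - 2 = 8.
Since 8 > 0, bidding 13 is strictly better here, so truthful bidding is not dominant.

No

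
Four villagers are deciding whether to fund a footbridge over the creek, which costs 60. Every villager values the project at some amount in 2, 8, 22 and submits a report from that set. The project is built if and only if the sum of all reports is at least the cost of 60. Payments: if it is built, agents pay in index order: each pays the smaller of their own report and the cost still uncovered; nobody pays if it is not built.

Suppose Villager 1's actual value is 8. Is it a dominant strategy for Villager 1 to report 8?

No

Consider the case where Villager 2 reports 22, Villager 3 reports 22 and Villager 4 reports 22.
Truthful report 8: project built, pays 8, utility 8 - 8 = 0.
Report 2 instead: project built, pays 2, utility 8 - 2 = 6.
Since 6 > 0, reporting 2 is strictly better here, so truthful reporting is not dominant.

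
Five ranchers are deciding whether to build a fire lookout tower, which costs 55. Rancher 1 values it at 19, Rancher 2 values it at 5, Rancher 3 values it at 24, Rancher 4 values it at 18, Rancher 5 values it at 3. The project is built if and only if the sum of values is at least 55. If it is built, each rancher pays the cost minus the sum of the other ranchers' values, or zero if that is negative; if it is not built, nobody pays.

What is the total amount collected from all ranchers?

Total value 69 ≥ cost 55, so it is built.
Rancher 1: others sum to 50; max(0, 55 - 50) = 5.
Rancher 2: others sum to 64; max(0, 55 - 64) = 0.
Rancher 3: others sum to 45; max(0, 55 - 45) = 10.
Rancher 4: others sum to 51; max(0, 55 - 51) = 4.
Rancher 5: others sum to 66; max(0, 55 - 66) = 0.
Total collected = 5 + 0 + 10 + 4 + 0 = 19.

19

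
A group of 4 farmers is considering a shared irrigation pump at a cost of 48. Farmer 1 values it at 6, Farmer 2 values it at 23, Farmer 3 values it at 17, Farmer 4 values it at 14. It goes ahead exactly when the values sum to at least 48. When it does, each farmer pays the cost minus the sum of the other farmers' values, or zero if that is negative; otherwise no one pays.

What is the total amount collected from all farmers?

18

Total value 60 ≥ cost 48, so it is built.
Farmer 1: others sum to 54; max(0, 48 - 54) = 0.
Farmer 2: others sum to 37; max(0, 48 - 37) = 11.
Farmer 3: others sum to 43; max(0, 48 - 43) = 5.
Farmer 4: others sum to 46; max(0, 48 - 46) = 2.
Total collected = 0 + 11 + 5 + 2 = 18.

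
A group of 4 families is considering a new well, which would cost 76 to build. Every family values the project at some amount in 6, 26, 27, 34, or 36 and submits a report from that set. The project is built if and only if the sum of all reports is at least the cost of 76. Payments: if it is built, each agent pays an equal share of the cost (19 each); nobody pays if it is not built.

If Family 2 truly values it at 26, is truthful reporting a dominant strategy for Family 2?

No

Consider the case where Family 1 reports 6, Family 3 reports 6 and Family 4 reports 34.
Truthful report 26: project not built, utility 0.
Report 34 instead: project built, pays 19, utility 26 - 19 = 7.
Since 7 > 0, reporting 34 is strictly better here, so truthful reporting is not dominant.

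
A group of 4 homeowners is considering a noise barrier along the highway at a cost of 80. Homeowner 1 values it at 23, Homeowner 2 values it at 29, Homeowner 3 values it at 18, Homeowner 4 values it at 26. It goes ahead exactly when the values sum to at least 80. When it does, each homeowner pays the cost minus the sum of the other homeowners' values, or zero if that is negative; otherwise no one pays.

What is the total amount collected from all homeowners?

32

Total value 96 ≥ cost 80, so it is built.
Homeowner 1: others sum to 73; max(0, 80 - 73) = 7.
Homeowner 2: others sum to 67; max(0, 80 - 67) = 13.
Homeowner 3: others sum to 78; max(0, 80 - 78) = 2.
Homeowner 4: others sum to 70; max(0, 80 - 70) = 10.
Total collected = 7 + 13 + 2 + 10 = 32.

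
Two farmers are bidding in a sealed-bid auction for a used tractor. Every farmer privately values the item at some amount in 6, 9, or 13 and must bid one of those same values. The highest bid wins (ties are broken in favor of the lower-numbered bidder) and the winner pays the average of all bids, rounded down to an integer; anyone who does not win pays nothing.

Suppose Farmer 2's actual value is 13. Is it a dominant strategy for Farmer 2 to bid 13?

No

Consider the case where Farmer 1 bids 6.
Truthful bid 13: wins, pays 9, utility 13 - 9 = 4.
Bid 9 instead: wins, pays 7, utility 13 - 7 = 6.
Since 6 > 4, bidding 9 is strictly better here, so truthful bidding is not dominant.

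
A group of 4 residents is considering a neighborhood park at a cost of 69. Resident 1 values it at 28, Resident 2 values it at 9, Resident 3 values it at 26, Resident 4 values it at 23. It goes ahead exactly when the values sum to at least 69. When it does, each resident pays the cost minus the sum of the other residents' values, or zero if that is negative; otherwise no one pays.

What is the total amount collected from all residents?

Total value 86 ≥ cost 69, so it is built.
Resident 1: others sum to 58; max(0, 69 - 58) = 11.
Resident 2: others sum to 77; max(0, 69 - 77) = 0.
Resident 3: others sum to 60; max(0, 69 - 60) = 9.
Resident 4: others sum to 63; max(0, 69 - 63) = 6.
Total collected = 11 + 0 + 9 + 6 = 26.

26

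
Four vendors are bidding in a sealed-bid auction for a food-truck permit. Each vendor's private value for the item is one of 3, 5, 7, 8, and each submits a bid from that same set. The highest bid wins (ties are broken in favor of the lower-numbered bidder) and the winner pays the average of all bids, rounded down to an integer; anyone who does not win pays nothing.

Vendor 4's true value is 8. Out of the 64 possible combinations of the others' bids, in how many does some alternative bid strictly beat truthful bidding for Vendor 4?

1

Others bid (3, 3, 3): truth gives 4; bid 5 gives 5 > 4. Violating.
Others bid (3, 3, 5): truth gives 4; no alternative beats it.
Others bid (3, 3, 7): truth gives 3; no alternative beats it.
(Checking all 64 profiles: 1 has a profitable deviation, 63 do not.)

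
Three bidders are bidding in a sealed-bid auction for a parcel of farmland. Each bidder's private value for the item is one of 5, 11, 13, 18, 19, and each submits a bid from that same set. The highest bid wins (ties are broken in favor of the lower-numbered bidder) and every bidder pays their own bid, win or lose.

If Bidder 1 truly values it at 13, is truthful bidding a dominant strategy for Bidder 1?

Consider the case where Bidder 2 bids 5 and Bidder 3 bids 5.
Truthful bid 13: wins, pays 13, utility 13 - 13 = 0.
Bid 5 instead: wins, pays 5, utility 13 - 5 = 8.
Since 8 > 0, bidding 5 is strictly better here, so truthful bidding is not dominant.

No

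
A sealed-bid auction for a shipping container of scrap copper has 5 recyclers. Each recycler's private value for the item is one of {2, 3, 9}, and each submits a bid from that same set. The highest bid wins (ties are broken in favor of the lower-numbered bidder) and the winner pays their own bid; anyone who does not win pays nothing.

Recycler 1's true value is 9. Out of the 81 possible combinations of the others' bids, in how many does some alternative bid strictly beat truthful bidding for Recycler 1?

Others bid (2, 2, 2, 2): truth gives 0; bid 2 gives 7 > 0. Violating.
Others bid (2, 2, 2, 3): truth gives 0; bid 3 gives 6 > 0. Violating.
Others bid (2, 2, 3, 2): truth gives 0; bid 3 gives 6 > 0. Violating.
Others bid (2, 2, 3, 3): truth gives 0; bid 3 gives 6 > 0. Violating.
Others bid (2, 2, 2, 9): truth gives 0; no alternative beats it.
Others bid (2, 2, 3, 9): truth gives 0; no alternative beats it.
(Checking all 81 profiles: 16 have a profitable deviation, 65 do not.)

16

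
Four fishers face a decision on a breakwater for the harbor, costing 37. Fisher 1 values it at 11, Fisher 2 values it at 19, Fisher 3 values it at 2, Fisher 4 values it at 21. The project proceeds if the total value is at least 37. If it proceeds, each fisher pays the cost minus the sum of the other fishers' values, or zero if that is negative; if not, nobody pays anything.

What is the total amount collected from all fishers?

8

Total value 53 ≥ cost 37, so it is built.
Fisher 1: others sum to 42; max(0, 37 - 42) = 0.
Fisher 2: others sum to 34; max(0, 37 - 34) = 3.
Fisher 3: others sum to 51; max(0, 37 - 51) = 0.
Fisher 4: others sum to 32; max(0, 37 - 32) = 5.
Total collected = 0 + 3 + 0 + 5 = 8.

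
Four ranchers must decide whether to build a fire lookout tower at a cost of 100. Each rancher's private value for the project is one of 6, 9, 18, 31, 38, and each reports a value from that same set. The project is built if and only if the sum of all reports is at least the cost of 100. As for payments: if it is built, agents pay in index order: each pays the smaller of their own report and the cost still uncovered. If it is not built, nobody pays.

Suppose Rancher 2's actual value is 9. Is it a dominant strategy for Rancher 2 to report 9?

No

Consider the case where Rancher 1 reports 18, Rancher 3 reports 38 and Rancher 4 reports 38.
Truthful report 9: project built, pays 9, utility 9 - 9 = 0.
Report 6 instead: project built, pays 6, utility 9 - 6 = 3.
Since 3 > 0, reporting 6 is strictly better here, so truthful reporting is not dominant.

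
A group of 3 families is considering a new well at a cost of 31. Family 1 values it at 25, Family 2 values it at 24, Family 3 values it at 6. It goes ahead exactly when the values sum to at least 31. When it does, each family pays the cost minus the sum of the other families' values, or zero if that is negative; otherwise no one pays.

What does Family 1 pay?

1

Total value 55 ≥ cost 31, so the project is built.
The other families' values sum to 30.
Cost minus that sum is 31 - 30 = 1.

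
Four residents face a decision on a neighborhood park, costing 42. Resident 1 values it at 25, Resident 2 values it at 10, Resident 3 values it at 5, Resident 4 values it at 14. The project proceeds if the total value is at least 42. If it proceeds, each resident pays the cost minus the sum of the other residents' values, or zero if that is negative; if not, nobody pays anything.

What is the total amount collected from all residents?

Total value 54 ≥ cost 42, so it is built.
Resident 1: others sum to 29; max(0, 42 - 29) = 13.
Resident 2: others sum to 44; max(0, 42 - 44) = 0.
Resident 3: others sum to 49; max(0, 42 - 49) = 0.
Resident 4: others sum to 40; max(0, 42 - 40) = 2.
Total collected = 13 + 0 + 0 + 2 = 15.

15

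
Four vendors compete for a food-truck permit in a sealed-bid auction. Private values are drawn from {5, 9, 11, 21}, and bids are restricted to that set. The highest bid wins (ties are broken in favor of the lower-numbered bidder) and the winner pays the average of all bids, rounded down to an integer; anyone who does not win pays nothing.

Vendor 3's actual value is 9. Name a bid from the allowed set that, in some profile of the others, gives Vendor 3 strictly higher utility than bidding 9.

11

Suppose Vendor 1 bids 5, Vendor 2 bids 5 and Vendor 4 bids 11.
Bid 9: loses, pays 0, utility 0.
Bid 11: wins, pays 8, utility 9 - 8 = 1.
So bidding 11 beats truth here (1 > 0).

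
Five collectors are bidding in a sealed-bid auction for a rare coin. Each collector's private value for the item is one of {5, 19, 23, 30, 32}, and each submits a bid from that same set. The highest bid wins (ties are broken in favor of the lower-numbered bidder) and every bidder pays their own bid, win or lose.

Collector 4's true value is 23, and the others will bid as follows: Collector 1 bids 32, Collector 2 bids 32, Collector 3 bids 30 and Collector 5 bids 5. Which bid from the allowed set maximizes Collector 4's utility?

5

Bid 5: loses but pays 5, utility -5.
Bid 19: loses but pays 19, utility -19.
Bid 23: loses but pays 23, utility -23.
Bid 30: loses but pays 30, utility -30.
Bid 32: loses but pays 32, utility -32.
The best choice is 5 with utility -5.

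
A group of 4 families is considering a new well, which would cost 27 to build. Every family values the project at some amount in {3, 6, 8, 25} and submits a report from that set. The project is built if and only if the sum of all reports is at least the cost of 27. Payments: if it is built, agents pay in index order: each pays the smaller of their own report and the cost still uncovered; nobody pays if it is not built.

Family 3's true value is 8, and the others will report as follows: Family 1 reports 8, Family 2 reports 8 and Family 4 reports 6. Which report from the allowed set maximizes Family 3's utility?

Report 3: project not built, utility 0.
Report 6: project built, pays 6, utility 8 - 6 = 2.
Report 8: project built, pays 8, utility 8 - 8 = 0.
Report 25: project built, pays 11, utility 8 - 11 = -3.
The best choice is 6 with utility 2.

6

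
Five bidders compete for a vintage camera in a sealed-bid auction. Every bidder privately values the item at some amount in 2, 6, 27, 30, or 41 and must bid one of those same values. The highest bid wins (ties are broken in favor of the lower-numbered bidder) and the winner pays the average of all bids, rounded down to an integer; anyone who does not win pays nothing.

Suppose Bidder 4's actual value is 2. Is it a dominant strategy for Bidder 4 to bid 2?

Check each profile of the others' bids and compare truth against every alternative bid.
Others bid (2, 2, 2, 6): truth gives 0, best alternative gives -1.
Others bid (2, 2, 2, 2): truth gives 0, best alternative gives 0.
Others bid (2, 2, 2, 27): truth gives 0, best alternative gives 0.
Others bid (2, 2, 2, 30): truth gives 0, best alternative gives 0.
Others bid (2, 2, 2, 41): truth gives 0, best alternative gives 0.
Others bid (2, 2, 6, 2): truth gives 0, best alternative gives 0.
(Remaining 619 profiles checked similarly; truth is weakly best in each.)
In every case the truthful bid is at least as good as any alternative, so it is a dominant strategy.

Yes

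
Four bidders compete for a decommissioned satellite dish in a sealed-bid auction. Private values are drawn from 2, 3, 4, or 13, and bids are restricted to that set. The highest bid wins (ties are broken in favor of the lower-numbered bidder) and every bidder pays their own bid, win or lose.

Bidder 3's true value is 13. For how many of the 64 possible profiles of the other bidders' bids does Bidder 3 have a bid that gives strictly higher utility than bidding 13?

40

Others bid (2, 2, 2): truth gives 0; bid 3 gives 10 > 0. Violating.
Others bid (2, 2, 3): truth gives 0; bid 3 gives 10 > 0. Violating.
Others bid (2, 2, 4): truth gives 0; bid 4 gives 9 > 0. Violating.
Others bid (2, 3, 2): truth gives 0; bid 4 gives 9 > 0. Violating.
Others bid (2, 2, 13): truth gives 0; no alternative beats it.
Others bid (2, 3, 13): truth gives 0; no alternative beats it.
(Checking all 64 profiles: 40 have a profitable deviation, 24 do not.)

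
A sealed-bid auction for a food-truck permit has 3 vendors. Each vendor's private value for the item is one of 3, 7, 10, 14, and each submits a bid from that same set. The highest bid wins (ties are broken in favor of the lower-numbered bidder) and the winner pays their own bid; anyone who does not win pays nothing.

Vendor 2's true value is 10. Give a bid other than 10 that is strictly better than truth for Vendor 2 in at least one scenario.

Suppose Vendor 1 bids 3 and Vendor 3 bids 3.
Bid 10: wins, pays 10, utility 10 - 10 = 0.
Bid 7: wins, pays 7, utility 10 - 7 = 3.
So bidding 7 beats truth here (3 > 0).

7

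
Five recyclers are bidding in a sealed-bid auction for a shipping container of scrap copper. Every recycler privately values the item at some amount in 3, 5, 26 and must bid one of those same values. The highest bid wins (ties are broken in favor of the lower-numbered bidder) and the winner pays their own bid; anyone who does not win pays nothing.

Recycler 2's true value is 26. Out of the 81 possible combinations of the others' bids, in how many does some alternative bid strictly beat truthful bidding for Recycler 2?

Others bid (3, 3, 3, 3): truth gives 0; bid 5 gives 21 > 0. Violating.
Others bid (3, 3, 3, 5): truth gives 0; bid 5 gives 21 > 0. Violating.
Others bid (3, 3, 5, 3): truth gives 0; bid 5 gives 21 > 0. Violating.
Others bid (3, 3, 5, 5): truth gives 0; bid 5 gives 21 > 0. Violating.
Others bid (3, 3, 3, 26): truth gives 0; no alternative beats it.
Others bid (3, 3, 5, 26): truth gives 0; no alternative beats it.
(Checking all 81 profiles: 8 have a profitable deviation, 73 do not.)

8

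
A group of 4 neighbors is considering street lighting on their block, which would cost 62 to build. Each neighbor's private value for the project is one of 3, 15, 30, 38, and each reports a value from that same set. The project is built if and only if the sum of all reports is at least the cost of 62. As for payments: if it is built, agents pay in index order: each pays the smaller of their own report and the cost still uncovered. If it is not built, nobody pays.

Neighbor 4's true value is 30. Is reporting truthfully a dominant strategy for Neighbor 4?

Yes

Check each profile of the others' reports and compare truth against every alternative report.
Others report (3, 30, 30): truth gives 30, best alternative gives 30.
Others report (3, 30, 38): truth gives 30, best alternative gives 30.
Others report (3, 38, 30): truth gives 30, best alternative gives 30.
Others report (3, 38, 38): truth gives 30, best alternative gives 30.
Others report (15, 15, 38): truth gives 30, best alternative gives 30.
Others report (15, 30, 30): truth gives 30, best alternative gives 30.
(Remaining 58 profiles checked similarly; truth is weakly best in each.)
In every case the truthful report is at least as good as any alternative, so it is a dominant strategy.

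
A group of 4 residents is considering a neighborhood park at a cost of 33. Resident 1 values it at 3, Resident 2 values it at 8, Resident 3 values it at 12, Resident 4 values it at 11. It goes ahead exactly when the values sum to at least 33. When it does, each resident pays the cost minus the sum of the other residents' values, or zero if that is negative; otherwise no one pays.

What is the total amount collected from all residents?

Total value 34 ≥ cost 33, so it is built.
Resident 1: others sum to 31; max(0, 33 - 31) = 2.
Resident 2: others sum to 26; max(0, 33 - 26) = 7.
Resident 3: others sum to 22; max(0, 33 - 22) = 11.
Resident 4: others sum to 23; max(0, 33 - 23) = 10.
Total collected = 2 + 7 + 11 + 10 = 30.

30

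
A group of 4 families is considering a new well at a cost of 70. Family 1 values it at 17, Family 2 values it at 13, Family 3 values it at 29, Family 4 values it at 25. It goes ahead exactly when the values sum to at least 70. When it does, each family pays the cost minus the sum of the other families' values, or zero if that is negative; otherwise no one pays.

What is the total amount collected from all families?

Total value 84 ≥ cost 70, so it is built.
Family 1: others sum to 67; max(0, 70 - 67) = 3.
Family 2: others sum to 71; max(0, 70 - 71) = 0.
Family 3: others sum to 55; max(0, 70 - 55) = 15.
Family 4: others sum to 59; max(0, 70 - 59) = 11.
Total collected = 3 + 0 + 15 + 11 = 29.

29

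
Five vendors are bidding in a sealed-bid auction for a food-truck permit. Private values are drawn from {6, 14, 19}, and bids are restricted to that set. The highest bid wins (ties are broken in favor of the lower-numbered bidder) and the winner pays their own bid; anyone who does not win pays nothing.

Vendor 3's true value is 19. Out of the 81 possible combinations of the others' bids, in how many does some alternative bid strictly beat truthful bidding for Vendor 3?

4

Others bid (6, 6, 6, 6): truth gives 0; bid 14 gives 5 > 0. Violating.
Others bid (6, 6, 6, 14): truth gives 0; bid 14 gives 5 > 0. Violating.
Others bid (6, 6, 14, 6): truth gives 0; bid 14 gives 5 > 0. Violating.
Others bid (6, 6, 14, 14): truth gives 0; bid 14 gives 5 > 0. Violating.
Others bid (6, 6, 6, 19): truth gives 0; no alternative beats it.
Others bid (6, 6, 14, 19): truth gives 0; no alternative beats it.
(Checking all 81 profiles: 4 have a profitable deviation, 77 do not.)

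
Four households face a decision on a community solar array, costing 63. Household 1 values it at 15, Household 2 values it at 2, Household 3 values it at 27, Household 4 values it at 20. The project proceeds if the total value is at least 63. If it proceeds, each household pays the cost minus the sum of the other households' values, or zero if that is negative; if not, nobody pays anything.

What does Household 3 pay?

Total value 64 ≥ cost 63, so the project is built.
The other households' values sum to 37.
Cost minus that sum is 63 - 37 = 26.

26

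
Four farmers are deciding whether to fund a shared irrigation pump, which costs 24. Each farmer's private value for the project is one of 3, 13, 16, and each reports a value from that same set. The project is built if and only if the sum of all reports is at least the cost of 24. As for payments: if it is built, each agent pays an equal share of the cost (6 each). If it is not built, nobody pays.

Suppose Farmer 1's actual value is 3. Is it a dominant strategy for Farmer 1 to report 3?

Check each profile of the others' reports and compare truth against every alternative report.
Others report (3, 3, 13): truth gives 0, best alternative gives -3.
Others report (3, 13, 3): truth gives 0, best alternative gives -3.
Others report (13, 3, 3): truth gives 0, best alternative gives -3.
Others report (3, 3, 16): truth gives -3, best alternative gives -3.
Others report (3, 13, 13): truth gives -3, best alternative gives -3.
Others report (3, 13, 16): truth gives -3, best alternative gives -3.
(Remaining 21 profiles checked similarly; truth is weakly best in each.)
In every case the truthful report is at least as good as any alternative, so it is a dominant strategy.

Yes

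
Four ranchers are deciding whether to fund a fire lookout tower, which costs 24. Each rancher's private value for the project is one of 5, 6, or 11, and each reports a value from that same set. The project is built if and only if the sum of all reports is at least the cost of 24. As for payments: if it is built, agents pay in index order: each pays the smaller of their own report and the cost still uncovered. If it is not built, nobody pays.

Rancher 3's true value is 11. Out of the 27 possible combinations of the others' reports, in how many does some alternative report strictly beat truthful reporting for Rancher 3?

Others report (5, 5, 11): truth gives 0; report 5 gives 6 > 0. Violating.
Others report (5, 6, 11): truth gives 0; report 5 gives 6 > 0. Violating.
Others report (5, 11, 5): truth gives 3; report 5 gives 6 > 3. Violating.
Others report (5, 11, 6): truth gives 3; report 5 gives 6 > 3. Violating.
Others report (5, 5, 5): truth gives 0; no alternative beats it.
Others report (5, 5, 6): truth gives 0; no alternative beats it.
(Checking all 27 profiles: 17 have a profitable deviation, 10 do not.)

17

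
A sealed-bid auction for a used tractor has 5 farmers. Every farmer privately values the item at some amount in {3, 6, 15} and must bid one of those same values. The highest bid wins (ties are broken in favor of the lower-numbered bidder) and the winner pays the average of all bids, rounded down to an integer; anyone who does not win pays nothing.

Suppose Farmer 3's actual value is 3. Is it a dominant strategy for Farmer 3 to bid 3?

Yes

Check each profile of the others' bids and compare truth against every alternative bid.
Others bid (3, 3, 3, 6): truth gives 0, best alternative gives -1.
Others bid (3, 3, 6, 3): truth gives 0, best alternative gives -1.
Others bid (3, 3, 6, 6): truth gives 0, best alternative gives -1.
Others bid (3, 3, 3, 3): truth gives 0, best alternative gives 0.
Others bid (3, 3, 3, 15): truth gives 0, best alternative gives 0.
Others bid (3, 3, 6, 15): truth gives 0, best alternative gives 0.
(Remaining 75 profiles checked similarly; truth is weakly best in each.)
In every case the truthful bid is at least as good as any alternative, so it is a dominant strategy.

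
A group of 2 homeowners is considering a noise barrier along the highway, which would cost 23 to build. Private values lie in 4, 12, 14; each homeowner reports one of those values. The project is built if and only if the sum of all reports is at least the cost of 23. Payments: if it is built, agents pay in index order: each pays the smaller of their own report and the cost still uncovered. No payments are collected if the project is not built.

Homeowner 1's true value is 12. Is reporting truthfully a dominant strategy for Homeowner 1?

Check each profile of the others' reports and compare truth against every alternative report.
Others report (4): truth gives 0, best alternative gives 0.
Others report (12): truth gives 0, best alternative gives 0.
Others report (14): truth gives 0, best alternative gives 0.
In every case the truthful report is at least as good as any alternative, so it is a dominant strategy.

Yes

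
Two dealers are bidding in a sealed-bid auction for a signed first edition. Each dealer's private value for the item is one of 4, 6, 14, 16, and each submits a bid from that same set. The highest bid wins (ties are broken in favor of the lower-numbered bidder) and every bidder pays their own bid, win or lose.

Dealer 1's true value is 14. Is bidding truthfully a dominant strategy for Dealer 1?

No

Consider the case where Dealer 2 bids 4.
Truthful bid 14: wins, pays 14, utility 14 - 14 = 0.
Bid 4 instead: wins, pays 4, utility 14 - 4 = 10.
Since 10 > 0, bidding 4 is strictly better here, so truthful bidding is not dominant.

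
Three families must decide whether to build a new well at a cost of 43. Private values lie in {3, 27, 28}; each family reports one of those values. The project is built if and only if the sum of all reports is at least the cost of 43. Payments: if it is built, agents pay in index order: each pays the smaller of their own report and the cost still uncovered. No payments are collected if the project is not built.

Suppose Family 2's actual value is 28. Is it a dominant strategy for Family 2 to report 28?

No

Consider the case where Family 1 reports 3 and Family 3 reports 27.
Truthful report 28: project built, pays 28, utility 28 - 28 = 0.
Report 27 instead: project built, pays 27, utility 28 - 27 = 1.
Since 1 > 0, reporting 27 is strictly better here, so truthful reporting is not dominant.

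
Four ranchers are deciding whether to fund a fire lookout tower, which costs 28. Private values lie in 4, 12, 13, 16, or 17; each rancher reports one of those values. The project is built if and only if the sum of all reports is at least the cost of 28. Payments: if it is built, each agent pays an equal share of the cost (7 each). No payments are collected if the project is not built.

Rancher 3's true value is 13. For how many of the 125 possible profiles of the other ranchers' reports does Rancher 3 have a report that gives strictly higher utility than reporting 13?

Others report (4, 4, 4): truth gives 0; report 16 gives 6 > 0. Violating.
Others report (4, 4, 12): truth gives 6; no alternative beats it.
Others report (4, 4, 13): truth gives 6; no alternative beats it.
(Checking all 125 profiles: 1 has a profitable deviation, 124 do not.)

1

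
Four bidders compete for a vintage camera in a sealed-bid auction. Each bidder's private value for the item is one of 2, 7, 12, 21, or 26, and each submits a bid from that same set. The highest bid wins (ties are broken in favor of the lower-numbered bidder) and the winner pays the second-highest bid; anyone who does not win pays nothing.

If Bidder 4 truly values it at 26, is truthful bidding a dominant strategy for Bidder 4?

Yes

Check each profile of the others' bids and compare truth against every alternative bid.
Others bid (2, 2, 21): truth gives 5, best alternative gives 0.
Others bid (2, 7, 21): truth gives 5, best alternative gives 0.
Others bid (2, 12, 21): truth gives 5, best alternative gives 0.
Others bid (2, 21, 2): truth gives 5, best alternative gives 0.
Others bid (2, 21, 7): truth gives 5, best alternative gives 0.
Others bid (2, 21, 12): truth gives 5, best alternative gives 0.
(Remaining 119 profiles checked similarly; truth is weakly best in each.)
In every case the truthful bid is at least as good as any alternative, so it is a dominant strategy.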